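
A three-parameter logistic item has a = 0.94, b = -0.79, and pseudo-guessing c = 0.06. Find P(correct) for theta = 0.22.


logit = 0.94*(0.22 - -0.79) = 0.9494
P* = 1/(1 + exp(-0.9494)) = 0.721
P = 0.06 + (1 - 0.06) * 0.721
P = 0.7377

0.7377


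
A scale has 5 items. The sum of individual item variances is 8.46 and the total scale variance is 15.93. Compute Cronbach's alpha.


alpha = (k/(k-1)) * (1 - sum(si^2)/s_total^2)
= (5/4) * (1 - 8.46/15.93)
alpha = 0.5862

0.5862


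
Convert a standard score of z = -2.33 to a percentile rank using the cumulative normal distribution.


CDF(z) = 0.5 * (1 + erf(z/sqrt(2)))
erf(-1.6476) = -0.9802
CDF = 0.0099
Percentile rank = 0.0099 * 100 = 0.99

0.99


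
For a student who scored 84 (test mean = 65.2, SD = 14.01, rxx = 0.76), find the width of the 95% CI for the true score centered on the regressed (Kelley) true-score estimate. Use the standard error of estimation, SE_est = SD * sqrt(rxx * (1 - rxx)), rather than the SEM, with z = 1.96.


True score estimate = 0.76*84 + 0.24*65.2 = 79.488
SE_est = SD * sqrt(rxx * (1 - rxx)) = 14.01 * sqrt(0.76 * 0.24) = 14.01 * sqrt(0.1824) = 5.983435
CI = T_est +/- z * SE_est, so width = 2 * z * SE_est = 2 * 1.96 * 5.983435
Width = 23.4551

23.4551


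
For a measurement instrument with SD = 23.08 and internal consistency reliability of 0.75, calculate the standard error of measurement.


SEM = SD * sqrt(1 - rxx)
SEM = 23.08 * sqrt(1 - 0.75)
SEM = 23.08 * sqrt(0.25) = 23.08 * 0.5
SEM = 11.54

11.54


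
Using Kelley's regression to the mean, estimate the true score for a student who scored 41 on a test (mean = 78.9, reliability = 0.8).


T_est = rxx * X + (1 - rxx) * mean
T_est = 0.8 * 41 + 0.2 * 78.9
T_est = 32.8 + 15.78
T_est = 48.58

48.58


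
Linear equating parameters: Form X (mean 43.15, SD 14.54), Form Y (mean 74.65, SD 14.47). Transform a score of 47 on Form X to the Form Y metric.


slope = SD_Y / SD_X = 14.47 / 14.54 ~ 0.9952
intercept = mean_Y - slope * mean_X = 74.65 - (14.47 / 14.54) * 43.15 ~ 31.7077
Y = slope * X + intercept. To avoid rounding drift from the rounded slope/intercept, evaluate the equivalent form Y = mean_Y + SD_Y * (X - mean_X) / SD_X at full precision:
Y = 74.65 + 14.47 * (47 - 43.15) / 14.54
Y = 74.65 + 14.47 * 3.85 / 14.54
Y = 74.65 + 55.7095 / 14.54
Y = 74.65 + 3.8315
Y = 78.4815

78.4815


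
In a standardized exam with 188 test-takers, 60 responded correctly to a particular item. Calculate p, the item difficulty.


Item difficulty p = number correct / total examinees
p = 60 / 188
p = 0.3191

0.3191


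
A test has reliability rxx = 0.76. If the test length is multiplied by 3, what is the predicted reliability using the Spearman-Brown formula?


r_new = (n * rxx) / (1 + (n-1) * rxx)
r_new = (3 * 0.76) / (1 + 2 * 0.76)
r_new = 2.28 / 2.52
r_new = 0.9048

0.9048


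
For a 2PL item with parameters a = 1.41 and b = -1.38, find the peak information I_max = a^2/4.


For 2PL, max info at theta = b = -1.38
I_max = a^2 / 4 = 1.41^2 / 4
= 1.9881 / 4
I_max = 0.497

0.497


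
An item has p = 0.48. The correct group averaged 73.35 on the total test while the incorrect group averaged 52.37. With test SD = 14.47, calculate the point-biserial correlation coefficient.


q = 1 - p = 0.52
rpb = ((M1 - M0) / SD) * sqrt(p * q)
rpb = ((73.35 - 52.37) / 14.47) * sqrt(0.48 * 0.52)
rpb = 0.7244

0.7244


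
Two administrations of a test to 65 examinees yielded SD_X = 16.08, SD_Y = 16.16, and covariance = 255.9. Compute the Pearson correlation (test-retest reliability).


r = cov(X,Y) / (SD_X * SD_Y)
r = 255.9 / (16.08 * 16.16)
r = 255.9 / 259.8528
r = 0.9848

0.9848


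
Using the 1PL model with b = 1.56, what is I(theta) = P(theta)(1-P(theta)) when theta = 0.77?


P = 1/(1+exp(-(0.77-1.56))) = 0.3122
I = P*(1-P) = 0.3122 * 0.6878
I = 0.2147

0.2147


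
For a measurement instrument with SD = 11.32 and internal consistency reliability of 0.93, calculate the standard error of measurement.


SEM = SD * sqrt(1 - rxx)
SEM = 11.32 * sqrt(1 - 0.93)
SEM = 11.32 * sqrt(0.07) = 11.32 * 0.264575
SEM = 2.995

2.995


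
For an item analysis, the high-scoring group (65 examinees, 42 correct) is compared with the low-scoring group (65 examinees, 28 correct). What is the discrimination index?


p_upper = 42/65 = 0.6462
p_lower = 28/65 = 0.4308
D = 0.6462 - 0.4308 = 0.2154

0.2154


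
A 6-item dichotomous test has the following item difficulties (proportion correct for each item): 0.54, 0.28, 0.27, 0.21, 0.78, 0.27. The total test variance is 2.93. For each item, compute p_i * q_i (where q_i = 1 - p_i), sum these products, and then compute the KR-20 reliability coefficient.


For each item, compute p_i * q_i:
  Item 1: 0.54 * 0.46 = 0.2484
  Item 2: 0.28 * 0.72 = 0.2016
  Item 3: 0.27 * 0.73 = 0.1971
  Item 4: 0.21 * 0.79 = 0.1659
  Item 5: 0.78 * 0.22 = 0.1716
  Item 6: 0.27 * 0.73 = 0.1971
Sum(p_i * q_i) = 0.2484 + 0.2016 + 0.1971 + 0.1659 + 0.1716 + 0.1971 = 1.1817
KR-20 = (k/(k-1)) * (1 - Sum(p_i*q_i) / Var_total)
= (6/5) * (1 - 1.1817/2.93)
= 1.2 * 0.5967
KR-20 = 0.716

0.716


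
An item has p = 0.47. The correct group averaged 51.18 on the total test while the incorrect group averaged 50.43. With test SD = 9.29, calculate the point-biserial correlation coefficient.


q = 1 - p = 0.53
rpb = ((M1 - M0) / SD) * sqrt(p * q)
rpb = ((51.18 - 50.43) / 9.29) * sqrt(0.47 * 0.53)
rpb = 0.0403

0.0403


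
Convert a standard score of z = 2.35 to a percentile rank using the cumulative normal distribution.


CDF(z) = 0.5 * (1 + erf(z/sqrt(2)))
erf(1.6617) = 0.9812
CDF = 0.9906
Percentile rank = 0.9906 * 100 = 99.06

99.06


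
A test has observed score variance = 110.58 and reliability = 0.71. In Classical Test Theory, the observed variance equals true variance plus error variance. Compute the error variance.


var_true = rxx * var_obs = 0.71 * 110.58 = 78.5118
var_error = var_obs - var_true
var_error = 110.58 - 78.5118
var_error = 32.0682

32.0682


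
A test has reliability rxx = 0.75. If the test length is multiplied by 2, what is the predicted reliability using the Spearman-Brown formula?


r_new = (n * rxx) / (1 + (n-1) * rxx)
r_new = (2 * 0.75) / (1 + 1 * 0.75)
r_new = 1.5 / 1.75
r_new = 0.8571

0.8571


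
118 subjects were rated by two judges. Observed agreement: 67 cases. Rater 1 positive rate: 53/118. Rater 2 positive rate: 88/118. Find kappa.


P_o = 67/118 = 0.567797
P_e = (53*88 + 65*30) / 13924 = 0.475007
kappa = (P_o - P_e) / (1 - P_e)
kappa = (0.567797 - 0.475007) / (1 - 0.475007)
kappa = 0.1767

0.1767


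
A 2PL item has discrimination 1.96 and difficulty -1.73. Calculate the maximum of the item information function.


For 2PL, max info at theta = b = -1.73
I_max = a^2 / 4 = 1.96^2 / 4
= 3.8416 / 4
I_max = 0.9604

0.9604


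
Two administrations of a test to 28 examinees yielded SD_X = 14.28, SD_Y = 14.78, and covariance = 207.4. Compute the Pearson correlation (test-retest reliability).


r = cov(X,Y) / (SD_X * SD_Y)
r = 207.4 / (14.28 * 14.78)
r = 207.4 / 211.0584
r = 0.9827

0.9827


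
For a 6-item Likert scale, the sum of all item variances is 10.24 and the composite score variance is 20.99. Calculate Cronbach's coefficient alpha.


alpha = (k/(k-1)) * (1 - sum(si^2)/s_total^2)
= (6/5) * (1 - 10.24/20.99)
alpha = 0.6146

0.6146


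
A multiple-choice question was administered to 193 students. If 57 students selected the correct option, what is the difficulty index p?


Item difficulty p = number correct / total examinees
p = 57 / 193
p = 0.2953

0.2953


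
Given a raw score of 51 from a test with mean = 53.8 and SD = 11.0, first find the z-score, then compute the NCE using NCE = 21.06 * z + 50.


z = (X - mean) / SD = (51 - 53.8) / 11.0
z = -2.8 / 11.0
z = -0.2545
NCE = NCE = 21.06z + 50
Carry z at full precision (z = -2.8 / 11.0) into the conversion:
NCE = 21.06 * (-2.8 / 11.0) + 50 = -58.968 / 11.0 + 50
NCE = -5.3607 + 50
NCE = 44.6393

44.6393


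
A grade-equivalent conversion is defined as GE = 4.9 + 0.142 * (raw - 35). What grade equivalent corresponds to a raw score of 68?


raw - median = 68 - 35 = 33
slope * diff = 0.142 * 33 = 4.686
GE = 4.9 + 4.686
GE = 9.586

9.586


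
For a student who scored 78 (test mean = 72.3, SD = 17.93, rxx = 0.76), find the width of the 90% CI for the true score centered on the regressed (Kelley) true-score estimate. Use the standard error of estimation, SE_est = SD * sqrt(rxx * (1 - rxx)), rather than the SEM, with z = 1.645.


True score estimate = 0.76*78 + 0.24*72.3 = 76.632
SE_est = SD * sqrt(rxx * (1 - rxx)) = 17.93 * sqrt(0.76 * 0.24) = 17.93 * sqrt(0.1824) = 7.657601
CI = T_est +/- z * SE_est, so width = 2 * z * SE_est = 2 * 1.645 * 7.657601
Width = 25.1935

25.1935


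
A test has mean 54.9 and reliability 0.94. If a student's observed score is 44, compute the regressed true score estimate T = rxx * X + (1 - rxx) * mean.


T_est = rxx * X + (1 - rxx) * mean
T_est = 0.94 * 44 + 0.06 * 54.9
T_est = 41.36 + 3.294
T_est = 44.654

44.654


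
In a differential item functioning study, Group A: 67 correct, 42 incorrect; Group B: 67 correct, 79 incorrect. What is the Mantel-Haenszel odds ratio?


Odds_A = 67/42 = 1.5952
Odds_B = 67/79 = 0.8481
OR = Odds_A / Odds_B = 1.5952 / 0.8481
Exactly, OR = (67 * 79) / (42 * 67) = 5293 / 2814
OR = 1.881

1.881


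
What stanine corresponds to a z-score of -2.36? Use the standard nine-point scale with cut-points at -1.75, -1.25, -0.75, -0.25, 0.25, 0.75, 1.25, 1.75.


Stanine boundaries: [-1.75, -1.25, -0.75, -0.25, 0.25, 0.75, 1.25, 1.75]
z = -2.36
Check each boundary:
  z < -1.75
  z < -1.25
  z < -0.75
  z < -0.25
  z < 0.25
  z < 0.75
  z < 1.25
  z < 1.75
Highest qualifying boundary gives stanine = 1

1


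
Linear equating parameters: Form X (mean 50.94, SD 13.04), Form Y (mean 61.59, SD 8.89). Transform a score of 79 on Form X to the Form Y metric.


slope = SD_Y / SD_X = 8.89 / 13.04 ~ 0.6817
intercept = mean_Y - slope * mean_X = 61.59 - (8.89 / 13.04) * 50.94 ~ 26.8617
Y = slope * X + intercept. To avoid rounding drift from the rounded slope/intercept, evaluate the equivalent form Y = mean_Y + SD_Y * (X - mean_X) / SD_X at full precision:
Y = 61.59 + 8.89 * (79 - 50.94) / 13.04
Y = 61.59 + 8.89 * 28.06 / 13.04
Y = 61.59 + 249.4534 / 13.04
Y = 61.59 + 19.1299
Y = 80.7199

80.7199


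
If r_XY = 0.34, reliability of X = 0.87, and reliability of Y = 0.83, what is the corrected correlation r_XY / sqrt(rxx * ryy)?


r_corrected = rxy / sqrt(rxx * ryy)
= 0.34 / sqrt(0.87 * 0.83)
= 0.34 / sqrt(0.7221)
= 0.34 / 0.849765
r_corrected = 0.4001

0.4001


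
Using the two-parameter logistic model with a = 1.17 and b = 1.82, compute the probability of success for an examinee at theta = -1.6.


a*(theta - b) = 1.17 * (-1.6 - 1.82) = -4.0014
exp(--4.0014) = 54.6746
P = 1 / (1 + 54.6746)
P = 0.018

0.018


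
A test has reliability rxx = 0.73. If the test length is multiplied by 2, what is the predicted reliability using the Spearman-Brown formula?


r_new = (n * rxx) / (1 + (n-1) * rxx)
r_new = (2 * 0.73) / (1 + 1 * 0.73)
r_new = 1.46 / 1.73
r_new = 0.8439

0.8439


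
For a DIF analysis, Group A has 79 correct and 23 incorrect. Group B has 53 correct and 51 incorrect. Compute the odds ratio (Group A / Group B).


Odds_A = 79/23 = 3.4348
Odds_B = 53/51 = 1.0392
OR = Odds_A / Odds_B = 3.4348 / 1.0392
Exactly, OR = (79 * 51) / (23 * 53) = 4029 / 1219
OR = 3.3052

3.3052


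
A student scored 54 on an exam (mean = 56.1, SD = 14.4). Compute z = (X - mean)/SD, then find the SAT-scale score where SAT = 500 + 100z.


z = (X - mean) / SD = (54 - 56.1) / 14.4
z = -2.1 / 14.4
z = -0.1458
SAT-scale = SAT = 500 + 100z
Carry z at full precision (z = -2.1 / 14.4) into the conversion:
SAT-scale = 500 + 100 * (-2.1 / 14.4) = 500 + -210 / 14.4
SAT-scale = 500 + -14.5833
SAT-scale = 485.4167

485.4167


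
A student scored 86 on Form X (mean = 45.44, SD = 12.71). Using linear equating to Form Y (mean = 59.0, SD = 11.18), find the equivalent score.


slope = SD_Y / SD_X = 11.18 / 12.71 ~ 0.8796
intercept = mean_Y - slope * mean_X = 59.0 - (11.18 / 12.71) * 45.44 ~ 19.03
Y = slope * X + intercept. To avoid rounding drift from the rounded slope/intercept, evaluate the equivalent form Y = mean_Y + SD_Y * (X - mean_X) / SD_X at full precision:
Y = 59.0 + 11.18 * (86 - 45.44) / 12.71
Y = 59.0 + 11.18 * 40.56 / 12.71
Y = 59.0 + 453.4608 / 12.71
Y = 59.0 + 35.6775
Y = 94.6775

94.6775


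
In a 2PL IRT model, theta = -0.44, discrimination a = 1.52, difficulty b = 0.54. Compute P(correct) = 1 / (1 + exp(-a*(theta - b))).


a*(theta - b) = 1.52 * (-0.44 - 0.54) = -1.4896
exp(--1.4896) = 4.4353
P = 1 / (1 + 4.4353)
P = 0.184

0.184


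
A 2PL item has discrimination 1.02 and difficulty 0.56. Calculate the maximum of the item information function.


For 2PL, max info at theta = b = 0.56
I_max = a^2 / 4 = 1.02^2 / 4
= 1.0404 / 4
I_max = 0.2601

0.2601


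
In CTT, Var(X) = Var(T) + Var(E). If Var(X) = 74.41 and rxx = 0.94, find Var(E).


var_true = rxx * var_obs = 0.94 * 74.41 = 69.9454
var_error = var_obs - var_true
var_error = 74.41 - 69.9454
var_error = 4.4646

4.4646


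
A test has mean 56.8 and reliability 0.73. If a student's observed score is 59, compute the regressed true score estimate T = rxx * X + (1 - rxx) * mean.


T_est = rxx * X + (1 - rxx) * mean
T_est = 0.73 * 59 + 0.27 * 56.8
T_est = 43.07 + 15.336
T_est = 58.406

58.406


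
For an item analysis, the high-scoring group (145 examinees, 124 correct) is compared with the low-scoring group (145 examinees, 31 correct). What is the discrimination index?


p_upper = 124/145 = 0.8552
p_lower = 31/145 = 0.2138
D = 0.8552 - 0.2138 = 0.6414

0.6414


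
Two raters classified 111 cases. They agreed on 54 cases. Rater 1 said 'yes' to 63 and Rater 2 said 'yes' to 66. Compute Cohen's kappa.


P_o = 54/111 = 0.486486
P_e = (63*66 + 48*45) / 12321 = 0.512783
kappa = (P_o - P_e) / (1 - P_e)
kappa = (0.486486 - 0.512783) / (1 - 0.512783)
kappa = -0.054

-0.054


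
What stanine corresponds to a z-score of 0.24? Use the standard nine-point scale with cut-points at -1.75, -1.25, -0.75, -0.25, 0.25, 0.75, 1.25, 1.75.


Stanine boundaries: [-1.75, -1.25, -0.75, -0.25, 0.25, 0.75, 1.25, 1.75]
z = 0.24
Check each boundary:
  z >= -1.75 -> could be stanine 2
  z >= -1.25 -> could be stanine 3
  z >= -0.75 -> could be stanine 4
  z >= -0.25 -> could be stanine 5
  z < 0.25
  z < 0.75
  z < 1.25
  z < 1.75
Highest qualifying boundary gives stanine = 5

5


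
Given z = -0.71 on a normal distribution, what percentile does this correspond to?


CDF(z) = 0.5 * (1 + erf(z/sqrt(2)))
erf(-0.502) = -0.5223
CDF = 0.2389
Percentile rank = 0.2389 * 100 = 23.89

23.89


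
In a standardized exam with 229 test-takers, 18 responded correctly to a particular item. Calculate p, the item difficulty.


Item difficulty p = number correct / total examinees
p = 18 / 229
p = 0.0786

0.0786


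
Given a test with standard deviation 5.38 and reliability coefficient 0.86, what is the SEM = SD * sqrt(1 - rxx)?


SEM = SD * sqrt(1 - rxx)
SEM = 5.38 * sqrt(1 - 0.86)
SEM = 5.38 * sqrt(0.14) = 5.38 * 0.374166
SEM = 2.013

2.013


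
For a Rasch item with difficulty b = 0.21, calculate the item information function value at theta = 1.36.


P = 1/(1+exp(-(1.36-0.21))) = 0.7595
I = P*(1-P) = 0.7595 * 0.2405
I = 0.1827

0.1827


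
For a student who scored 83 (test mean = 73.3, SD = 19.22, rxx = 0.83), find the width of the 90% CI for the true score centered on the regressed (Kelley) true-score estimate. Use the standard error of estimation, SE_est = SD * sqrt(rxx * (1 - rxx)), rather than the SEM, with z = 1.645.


True score estimate = 0.83*83 + 0.17*73.3 = 81.351
SE_est = SD * sqrt(rxx * (1 - rxx)) = 19.22 * sqrt(0.83 * 0.17) = 19.22 * sqrt(0.1411) = 7.219662
CI = T_est +/- z * SE_est, so width = 2 * z * SE_est = 2 * 1.645 * 7.219662
Width = 23.7527

23.7527


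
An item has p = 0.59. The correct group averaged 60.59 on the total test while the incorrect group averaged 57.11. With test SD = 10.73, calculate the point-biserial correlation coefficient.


q = 1 - p = 0.41
rpb = ((M1 - M0) / SD) * sqrt(p * q)
rpb = ((60.59 - 57.11) / 10.73) * sqrt(0.59 * 0.41)
rpb = 0.1595

0.1595


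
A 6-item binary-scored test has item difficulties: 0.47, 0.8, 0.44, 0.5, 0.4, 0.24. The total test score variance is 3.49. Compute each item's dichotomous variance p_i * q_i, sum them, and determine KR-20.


For each item, compute p_i * q_i:
  Item 1: 0.47 * 0.53 = 0.2491
  Item 2: 0.8 * 0.2 = 0.16
  Item 3: 0.44 * 0.56 = 0.2464
  Item 4: 0.5 * 0.5 = 0.25
  Item 5: 0.4 * 0.6 = 0.24
  Item 6: 0.24 * 0.76 = 0.1824
Sum(p_i * q_i) = 0.2491 + 0.16 + 0.2464 + 0.25 + 0.24 + 0.1824 = 1.3279
KR-20 = (k/(k-1)) * (1 - Sum(p_i*q_i) / Var_total)
= (6/5) * (1 - 1.3279/3.49)
= 1.2 * 0.6195
KR-20 = 0.7434

0.7434


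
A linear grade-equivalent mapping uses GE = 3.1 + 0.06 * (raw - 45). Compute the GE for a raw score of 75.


raw - median = 75 - 45 = 30
slope * diff = 0.06 * 30 = 1.8
GE = 3.1 + 1.8
GE = 4.9

4.9


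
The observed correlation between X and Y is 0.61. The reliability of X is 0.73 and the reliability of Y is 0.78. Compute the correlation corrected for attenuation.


r_corrected = rxy / sqrt(rxx * ryy)
= 0.61 / sqrt(0.73 * 0.78)
= 0.61 / sqrt(0.5694)
= 0.61 / 0.754586
r_corrected = 0.8084

0.8084


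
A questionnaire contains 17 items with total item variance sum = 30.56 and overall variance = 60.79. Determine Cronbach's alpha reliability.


alpha = (k/(k-1)) * (1 - sum(si^2)/s_total^2)
= (17/16) * (1 - 30.56/60.79)
alpha = 0.5284

0.5284


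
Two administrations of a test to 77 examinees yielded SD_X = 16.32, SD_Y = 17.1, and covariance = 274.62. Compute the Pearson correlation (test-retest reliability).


r = cov(X,Y) / (SD_X * SD_Y)
r = 274.62 / (16.32 * 17.1)
r = 274.62 / 279.072
r = 0.984

0.984


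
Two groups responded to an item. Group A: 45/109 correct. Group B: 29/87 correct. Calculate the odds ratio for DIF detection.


Odds_A = 45/64 = 0.7031
Odds_B = 29/58 = 0.5
OR = Odds_A / Odds_B = 0.7031 / 0.5
Exactly, OR = (45 * 58) / (64 * 29) = 2610 / 1856
OR = 1.4062

1.4062


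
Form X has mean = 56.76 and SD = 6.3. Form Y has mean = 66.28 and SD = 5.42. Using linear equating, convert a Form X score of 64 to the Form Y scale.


slope = SD_Y / SD_X = 5.42 / 6.3 ~ 0.8603
intercept = mean_Y - slope * mean_X = 66.28 - (5.42 / 6.3) * 56.76 ~ 17.4484
Y = slope * X + intercept. To avoid rounding drift from the rounded slope/intercept, evaluate the equivalent form Y = mean_Y + SD_Y * (X - mean_X) / SD_X at full precision:
Y = 66.28 + 5.42 * (64 - 56.76) / 6.3
Y = 66.28 + 5.42 * 7.24 / 6.3
Y = 66.28 + 39.2408 / 6.3
Y = 66.28 + 6.2287
Y = 72.5087

72.5087


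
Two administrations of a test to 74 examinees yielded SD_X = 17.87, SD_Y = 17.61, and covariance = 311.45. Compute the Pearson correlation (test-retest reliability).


r = cov(X,Y) / (SD_X * SD_Y)
r = 311.45 / (17.87 * 17.61)
r = 311.45 / 314.6907
r = 0.9897

0.9897


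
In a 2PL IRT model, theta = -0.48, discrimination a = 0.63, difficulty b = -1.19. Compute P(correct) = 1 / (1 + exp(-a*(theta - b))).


a*(theta - b) = 0.63 * (-0.48 - -1.19) = 0.4473
exp(-0.4473) = 0.6394
P = 1 / (1 + 0.6394)
P = 0.61

0.61


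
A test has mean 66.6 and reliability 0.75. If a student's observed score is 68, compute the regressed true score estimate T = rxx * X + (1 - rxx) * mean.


T_est = rxx * X + (1 - rxx) * mean
T_est = 0.75 * 68 + 0.25 * 66.6
T_est = 51.0 + 16.65
T_est = 67.65

67.65


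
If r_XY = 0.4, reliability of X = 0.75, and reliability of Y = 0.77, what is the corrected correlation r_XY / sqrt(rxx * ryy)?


r_corrected = rxy / sqrt(rxx * ryy)
= 0.4 / sqrt(0.75 * 0.77)
= 0.4 / sqrt(0.5775)
= 0.4 / 0.759934
r_corrected = 0.5264

0.5264


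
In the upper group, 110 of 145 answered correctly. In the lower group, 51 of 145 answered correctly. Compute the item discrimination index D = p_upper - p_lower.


p_upper = 110/145 = 0.7586
p_lower = 51/145 = 0.3517
D = 0.7586 - 0.3517 = 0.4069

0.4069


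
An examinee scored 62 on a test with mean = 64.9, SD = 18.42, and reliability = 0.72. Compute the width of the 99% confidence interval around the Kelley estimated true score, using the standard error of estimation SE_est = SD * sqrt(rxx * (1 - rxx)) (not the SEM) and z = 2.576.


True score estimate = 0.72*62 + 0.28*64.9 = 62.812
SE_est = SD * sqrt(rxx * (1 - rxx)) = 18.42 * sqrt(0.72 * 0.28) = 18.42 * sqrt(0.2016) = 8.270559
CI = T_est +/- z * SE_est, so width = 2 * z * SE_est = 2 * 2.576 * 8.270559
Width = 42.6099

42.6099


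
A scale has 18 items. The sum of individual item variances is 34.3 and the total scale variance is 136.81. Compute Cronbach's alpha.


alpha = (k/(k-1)) * (1 - sum(si^2)/s_total^2)
= (18/17) * (1 - 34.3/136.81)
alpha = 0.7934

0.7934


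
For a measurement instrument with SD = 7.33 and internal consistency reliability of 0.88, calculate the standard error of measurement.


SEM = SD * sqrt(1 - rxx)
SEM = 7.33 * sqrt(1 - 0.88)
SEM = 7.33 * sqrt(0.12) = 7.33 * 0.34641
SEM = 2.5392

2.5392


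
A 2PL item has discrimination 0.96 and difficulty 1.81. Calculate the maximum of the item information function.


For 2PL, max info at theta = b = 1.81
I_max = a^2 / 4 = 0.96^2 / 4
= 0.9216 / 4
I_max = 0.2304

0.2304


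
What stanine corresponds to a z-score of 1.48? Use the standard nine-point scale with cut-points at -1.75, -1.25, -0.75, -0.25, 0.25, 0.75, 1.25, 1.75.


Stanine boundaries: [-1.75, -1.25, -0.75, -0.25, 0.25, 0.75, 1.25, 1.75]
z = 1.48
Check each boundary:
  z >= -1.75 -> could be stanine 2
  z >= -1.25 -> could be stanine 3
  z >= -0.75 -> could be stanine 4
  z >= -0.25 -> could be stanine 5
  z >= 0.25 -> could be stanine 6
  z >= 0.75 -> could be stanine 7
  z >= 1.25 -> could be stanine 8
  z < 1.75
Highest qualifying boundary gives stanine = 8

8


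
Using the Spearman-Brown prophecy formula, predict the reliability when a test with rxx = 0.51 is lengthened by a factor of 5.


r_new = (n * rxx) / (1 + (n-1) * rxx)
r_new = (5 * 0.51) / (1 + 4 * 0.51)
r_new = 2.55 / 3.04
r_new = 0.8388

0.8388


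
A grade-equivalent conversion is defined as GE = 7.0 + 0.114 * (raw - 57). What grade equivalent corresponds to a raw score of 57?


raw - median = 57 - 57 = 0
slope * diff = 0.114 * 0 = 0.0
GE = 7.0 + 0.0
GE = 7.0

7.0


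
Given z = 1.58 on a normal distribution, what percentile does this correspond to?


CDF(z) = 0.5 * (1 + erf(z/sqrt(2)))
erf(1.1172) = 0.8859
CDF = 0.9429
Percentile rank = 0.9429 * 100 = 94.29

94.29


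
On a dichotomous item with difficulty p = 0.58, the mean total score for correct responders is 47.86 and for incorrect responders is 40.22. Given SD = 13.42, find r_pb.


q = 1 - p = 0.42
rpb = ((M1 - M0) / SD) * sqrt(p * q)
rpb = ((47.86 - 40.22) / 13.42) * sqrt(0.58 * 0.42)
rpb = 0.281

0.281


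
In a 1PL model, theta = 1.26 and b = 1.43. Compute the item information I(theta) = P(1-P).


P = 1/(1+exp(-(1.26-1.43))) = 0.4576
I = P*(1-P) = 0.4576 * 0.5424
I = 0.2482

0.2482


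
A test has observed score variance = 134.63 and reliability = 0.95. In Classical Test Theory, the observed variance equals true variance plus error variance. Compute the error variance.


var_true = rxx * var_obs = 0.95 * 134.63 = 127.8985
var_error = var_obs - var_true
var_error = 134.63 - 127.8985
var_error = 6.7315

6.7315


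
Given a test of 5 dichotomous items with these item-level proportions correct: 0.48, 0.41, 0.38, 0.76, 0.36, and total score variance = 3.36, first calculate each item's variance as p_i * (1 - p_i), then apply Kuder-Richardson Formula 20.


For each item, compute p_i * q_i:
  Item 1: 0.48 * 0.52 = 0.2496
  Item 2: 0.41 * 0.59 = 0.2419
  Item 3: 0.38 * 0.62 = 0.2356
  Item 4: 0.76 * 0.24 = 0.1824
  Item 5: 0.36 * 0.64 = 0.2304
Sum(p_i * q_i) = 0.2496 + 0.2419 + 0.2356 + 0.1824 + 0.2304 = 1.1399
KR-20 = (k/(k-1)) * (1 - Sum(p_i*q_i) / Var_total)
= (5/4) * (1 - 1.1399/3.36)
= 1.25 * 0.6607
KR-20 = 0.8259

0.8259


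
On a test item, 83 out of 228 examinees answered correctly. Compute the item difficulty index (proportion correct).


Item difficulty p = number correct / total examinees
p = 83 / 228
p = 0.364

0.364


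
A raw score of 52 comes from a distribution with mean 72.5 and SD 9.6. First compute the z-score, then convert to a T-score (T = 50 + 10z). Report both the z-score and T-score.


z = (X - mean) / SD = (52 - 72.5) / 9.6
z = -20.5 / 9.6
z = -2.1354
T-score = T = 50 + 10z
Carry z at full precision (z = -20.5 / 9.6) into the conversion:
T-score = 50 + 10 * (-20.5 / 9.6) = 50 + -205 / 9.6
T-score = 50 + -21.3542
T-score = 28.6458

28.6458


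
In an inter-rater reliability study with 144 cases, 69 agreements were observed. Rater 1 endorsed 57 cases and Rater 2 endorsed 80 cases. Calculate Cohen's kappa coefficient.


P_o = 69/144 = 0.479167
P_e = (57*80 + 87*64) / 20736 = 0.488426
kappa = (P_o - P_e) / (1 - P_e)
kappa = (0.479167 - 0.488426) / (1 - 0.488426)
kappa = -0.0181

-0.0181


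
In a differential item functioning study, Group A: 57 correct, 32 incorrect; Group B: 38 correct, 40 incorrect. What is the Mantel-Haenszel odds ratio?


Odds_A = 57/32 = 1.7812
Odds_B = 38/40 = 0.95
OR = Odds_A / Odds_B = 1.7812 / 0.95
Exactly, OR = (57 * 40) / (32 * 38) = 2280 / 1216
OR = 1.875

1.875


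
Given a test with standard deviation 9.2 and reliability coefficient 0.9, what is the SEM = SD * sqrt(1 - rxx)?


SEM = SD * sqrt(1 - rxx)
SEM = 9.2 * sqrt(1 - 0.9)
SEM = 9.2 * sqrt(0.1) = 9.2 * 0.316228
SEM = 2.9093

2.9093


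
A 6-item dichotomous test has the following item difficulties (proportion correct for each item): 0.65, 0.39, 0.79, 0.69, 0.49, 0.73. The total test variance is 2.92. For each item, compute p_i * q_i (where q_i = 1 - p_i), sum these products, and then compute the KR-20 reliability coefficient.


For each item, compute p_i * q_i:
  Item 1: 0.65 * 0.35 = 0.2275
  Item 2: 0.39 * 0.61 = 0.2379
  Item 3: 0.79 * 0.21 = 0.1659
  Item 4: 0.69 * 0.31 = 0.2139
  Item 5: 0.49 * 0.51 = 0.2499
  Item 6: 0.73 * 0.27 = 0.1971
Sum(p_i * q_i) = 0.2275 + 0.2379 + 0.1659 + 0.2139 + 0.2499 + 0.1971 = 1.2922
KR-20 = (k/(k-1)) * (1 - Sum(p_i*q_i) / Var_total)
= (6/5) * (1 - 1.2922/2.92)
= 1.2 * 0.5575
KR-20 = 0.669

0.669


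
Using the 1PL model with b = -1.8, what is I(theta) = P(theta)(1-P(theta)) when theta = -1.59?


P = 1/(1+exp(-(-1.59--1.8))) = 0.5523
I = P*(1-P) = 0.5523 * 0.4477
I = 0.2473

0.2473


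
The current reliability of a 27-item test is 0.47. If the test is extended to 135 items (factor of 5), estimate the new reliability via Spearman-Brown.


r_new = (n * rxx) / (1 + (n-1) * rxx)
r_new = (5 * 0.47) / (1 + 4 * 0.47)
r_new = 2.35 / 2.88
r_new = 0.816

0.816


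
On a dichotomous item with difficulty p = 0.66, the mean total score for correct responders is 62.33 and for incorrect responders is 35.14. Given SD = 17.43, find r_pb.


q = 1 - p = 0.34
rpb = ((M1 - M0) / SD) * sqrt(p * q)
rpb = ((62.33 - 35.14) / 17.43) * sqrt(0.66 * 0.34)
rpb = 0.739

0.739


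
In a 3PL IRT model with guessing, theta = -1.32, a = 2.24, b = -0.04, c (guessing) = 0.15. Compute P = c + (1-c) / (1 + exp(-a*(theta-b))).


logit = 2.24*(-1.32 - -0.04) = -2.8672
P* = 1/(1 + exp(--2.8672)) = 0.0538
P = 0.15 + (1 - 0.15) * 0.0538
P = 0.1957

0.1957


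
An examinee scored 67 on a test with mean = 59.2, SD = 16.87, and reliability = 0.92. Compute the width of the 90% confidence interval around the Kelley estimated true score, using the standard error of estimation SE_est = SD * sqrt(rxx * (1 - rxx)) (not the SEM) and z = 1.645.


True score estimate = 0.92*67 + 0.08*59.2 = 66.376
SE_est = SD * sqrt(rxx * (1 - rxx)) = 16.87 * sqrt(0.92 * 0.08) = 16.87 * sqrt(0.0736) = 4.576716
CI = T_est +/- z * SE_est, so width = 2 * z * SE_est = 2 * 1.645 * 4.576716
Width = 15.0574

15.0574


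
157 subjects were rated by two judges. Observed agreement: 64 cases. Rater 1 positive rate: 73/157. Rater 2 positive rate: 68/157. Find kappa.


P_o = 64/157 = 0.407643
P_e = (73*68 + 84*89) / 24649 = 0.504686
kappa = (P_o - P_e) / (1 - P_e)
kappa = (0.407643 - 0.504686) / (1 - 0.504686)
kappa = -0.1959

-0.1959


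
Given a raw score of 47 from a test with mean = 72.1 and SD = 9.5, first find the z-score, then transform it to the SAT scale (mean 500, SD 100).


z = (X - mean) / SD = (47 - 72.1) / 9.5
z = -25.1 / 9.5
z = -2.6421
SAT-scale = SAT = 500 + 100z
Carry z at full precision (z = -25.1 / 9.5) into the conversion:
SAT-scale = 500 + 100 * (-25.1 / 9.5) = 500 + -2510 / 9.5
SAT-scale = 500 + -264.2105
SAT-scale = 235.7895

235.7895


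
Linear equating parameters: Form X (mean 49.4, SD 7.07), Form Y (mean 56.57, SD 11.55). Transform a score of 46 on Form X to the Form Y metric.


slope = SD_Y / SD_X = 11.55 / 7.07 ~ 1.6337
intercept = mean_Y - slope * mean_X = 56.57 - (11.55 / 7.07) * 49.4 ~ -24.133
Y = slope * X + intercept. To avoid rounding drift from the rounded slope/intercept, evaluate the equivalent form Y = mean_Y + SD_Y * (X - mean_X) / SD_X at full precision:
Y = 56.57 + 11.55 * (46 - 49.4) / 7.07
Y = 56.57 - 11.55 * 3.4 / 7.07
Y = 56.57 - 39.27 / 7.07
Y = 56.57 - 5.5545
Y = 51.0155

51.0155


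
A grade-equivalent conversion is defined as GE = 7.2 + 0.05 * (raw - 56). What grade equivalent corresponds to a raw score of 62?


raw - median = 62 - 56 = 6
slope * diff = 0.05 * 6 = 0.3
GE = 7.2 + 0.3
GE = 7.5

7.5


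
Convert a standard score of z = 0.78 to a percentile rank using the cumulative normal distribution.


CDF(z) = 0.5 * (1 + erf(z/sqrt(2)))
erf(0.5515) = 0.5646
CDF = 0.7823
Percentile rank = 0.7823 * 100 = 78.23

78.23


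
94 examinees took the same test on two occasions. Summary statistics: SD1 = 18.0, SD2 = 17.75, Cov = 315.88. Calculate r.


r = cov(X,Y) / (SD_X * SD_Y)
r = 315.88 / (18.0 * 17.75)
r = 315.88 / 319.5
r = 0.9887

0.9887


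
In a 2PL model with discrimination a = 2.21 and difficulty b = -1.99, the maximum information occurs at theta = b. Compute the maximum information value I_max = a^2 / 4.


For 2PL, max info at theta = b = -1.99
I_max = a^2 / 4 = 2.21^2 / 4
= 4.8841 / 4
I_max = 1.221

1.221


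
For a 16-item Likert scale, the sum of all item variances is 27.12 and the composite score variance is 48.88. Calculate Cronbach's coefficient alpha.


alpha = (k/(k-1)) * (1 - sum(si^2)/s_total^2)
= (16/15) * (1 - 27.12/48.88)
alpha = 0.4748

0.4748


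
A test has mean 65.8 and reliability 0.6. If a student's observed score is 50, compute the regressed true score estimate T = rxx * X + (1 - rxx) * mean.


T_est = rxx * X + (1 - rxx) * mean
T_est = 0.6 * 50 + 0.4 * 65.8
T_est = 30.0 + 26.32
T_est = 56.32

56.32


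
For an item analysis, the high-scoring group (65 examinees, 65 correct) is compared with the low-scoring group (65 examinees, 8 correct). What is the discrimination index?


p_upper = 65/65 = 1.0
p_lower = 8/65 = 0.1231
D = 1.0 - 0.1231 = 0.8769

0.8769


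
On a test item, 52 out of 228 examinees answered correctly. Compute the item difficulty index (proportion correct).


Item difficulty p = number correct / total examinees
p = 52 / 228
p = 0.2281

0.2281


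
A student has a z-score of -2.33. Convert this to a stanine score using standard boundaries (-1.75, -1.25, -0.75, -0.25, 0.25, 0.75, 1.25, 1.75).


Stanine boundaries: [-1.75, -1.25, -0.75, -0.25, 0.25, 0.75, 1.25, 1.75]
z = -2.33
Check each boundary:
  z < -1.75
  z < -1.25
  z < -0.75
  z < -0.25
  z < 0.25
  z < 0.75
  z < 1.25
  z < 1.75
Highest qualifying boundary gives stanine = 1

1


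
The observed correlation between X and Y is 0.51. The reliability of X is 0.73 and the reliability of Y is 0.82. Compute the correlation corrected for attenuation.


r_corrected = rxy / sqrt(rxx * ryy)
= 0.51 / sqrt(0.73 * 0.82)
= 0.51 / sqrt(0.5986)
= 0.51 / 0.773692
r_corrected = 0.6592

0.6592


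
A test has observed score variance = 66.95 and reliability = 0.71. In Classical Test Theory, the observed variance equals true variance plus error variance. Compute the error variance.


var_true = rxx * var_obs = 0.71 * 66.95 = 47.5345
var_error = var_obs - var_true
var_error = 66.95 - 47.5345
var_error = 19.4155

19.4155


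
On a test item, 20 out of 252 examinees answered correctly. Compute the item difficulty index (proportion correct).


Item difficulty p = number correct / total examinees
p = 20 / 252
p = 0.0794

0.0794


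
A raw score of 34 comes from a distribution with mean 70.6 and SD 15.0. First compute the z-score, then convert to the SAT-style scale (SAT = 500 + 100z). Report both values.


z = (X - mean) / SD = (34 - 70.6) / 15.0
z = -36.6 / 15.0
z = -2.44
SAT-scale = SAT = 500 + 100z
Carry z at full precision (z = -36.6 / 15.0) into the conversion:
SAT-scale = 500 + 100 * (-36.6 / 15.0) = 500 + -3660 / 15.0
SAT-scale = 500 + -244.0
SAT-scale = 256.0

256.0


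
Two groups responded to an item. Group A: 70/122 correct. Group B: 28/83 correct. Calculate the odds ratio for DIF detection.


Odds_A = 70/52 = 1.3462
Odds_B = 28/55 = 0.5091
OR = Odds_A / Odds_B = 1.3462 / 0.5091
Exactly, OR = (70 * 55) / (52 * 28) = 3850 / 1456
OR = 2.6442

2.6442


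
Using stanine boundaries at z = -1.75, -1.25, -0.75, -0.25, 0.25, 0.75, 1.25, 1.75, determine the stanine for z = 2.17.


Stanine boundaries: [-1.75, -1.25, -0.75, -0.25, 0.25, 0.75, 1.25, 1.75]
z = 2.17
Check each boundary:
  z >= -1.75 -> could be stanine 2
  z >= -1.25 -> could be stanine 3
  z >= -0.75 -> could be stanine 4
  z >= -0.25 -> could be stanine 5
  z >= 0.25 -> could be stanine 6
  z >= 0.75 -> could be stanine 7
  z >= 1.25 -> could be stanine 8
  z >= 1.75 -> could be stanine 9
Highest qualifying boundary gives stanine = 9

9


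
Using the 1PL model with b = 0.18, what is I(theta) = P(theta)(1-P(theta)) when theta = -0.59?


P = 1/(1+exp(-(-0.59-0.18))) = 0.3165
I = P*(1-P) = 0.3165 * 0.6835
I = 0.2163

0.2163


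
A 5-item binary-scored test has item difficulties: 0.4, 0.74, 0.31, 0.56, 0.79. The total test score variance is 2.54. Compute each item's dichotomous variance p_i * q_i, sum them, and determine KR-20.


For each item, compute p_i * q_i:
  Item 1: 0.4 * 0.6 = 0.24
  Item 2: 0.74 * 0.26 = 0.1924
  Item 3: 0.31 * 0.69 = 0.2139
  Item 4: 0.56 * 0.44 = 0.2464
  Item 5: 0.79 * 0.21 = 0.1659
Sum(p_i * q_i) = 0.24 + 0.1924 + 0.2139 + 0.2464 + 0.1659 = 1.0586
KR-20 = (k/(k-1)) * (1 - Sum(p_i*q_i) / Var_total)
= (5/4) * (1 - 1.0586/2.54)
= 1.25 * 0.5832
KR-20 = 0.729

0.729


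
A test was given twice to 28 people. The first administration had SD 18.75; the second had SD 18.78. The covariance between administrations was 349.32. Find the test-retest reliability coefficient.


r = cov(X,Y) / (SD_X * SD_Y)
r = 349.32 / (18.75 * 18.78)
r = 349.32 / 352.125
r = 0.992

0.992


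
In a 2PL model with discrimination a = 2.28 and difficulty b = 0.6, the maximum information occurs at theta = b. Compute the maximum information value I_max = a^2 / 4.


For 2PL, max info at theta = b = 0.6
I_max = a^2 / 4 = 2.28^2 / 4
= 5.1984 / 4
I_max = 1.2996

1.2996


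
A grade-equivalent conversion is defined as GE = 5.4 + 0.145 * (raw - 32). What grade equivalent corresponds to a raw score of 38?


raw - median = 38 - 32 = 6
slope * diff = 0.145 * 6 = 0.87
GE = 5.4 + 0.87
GE = 6.27

6.27


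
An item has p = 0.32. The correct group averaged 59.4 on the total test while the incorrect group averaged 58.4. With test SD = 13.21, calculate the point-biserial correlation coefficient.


q = 1 - p = 0.68
rpb = ((M1 - M0) / SD) * sqrt(p * q)
rpb = ((59.4 - 58.4) / 13.21) * sqrt(0.32 * 0.68)
rpb = 0.0353

0.0353


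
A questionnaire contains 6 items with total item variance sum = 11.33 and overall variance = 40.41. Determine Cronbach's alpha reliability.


alpha = (k/(k-1)) * (1 - sum(si^2)/s_total^2)
= (6/5) * (1 - 11.33/40.41)
alpha = 0.8635

0.8635


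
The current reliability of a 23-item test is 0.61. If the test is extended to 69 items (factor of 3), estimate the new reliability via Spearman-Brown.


r_new = (n * rxx) / (1 + (n-1) * rxx)
r_new = (3 * 0.61) / (1 + 2 * 0.61)
r_new = 1.83 / 2.22
r_new = 0.8243

0.8243


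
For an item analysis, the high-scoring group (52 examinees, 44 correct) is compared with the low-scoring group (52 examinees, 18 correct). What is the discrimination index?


p_upper = 44/52 = 0.8462
p_lower = 18/52 = 0.3462
D = 0.8462 - 0.3462 = 0.5

0.5


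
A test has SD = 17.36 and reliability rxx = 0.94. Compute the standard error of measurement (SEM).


SEM = SD * sqrt(1 - rxx)
SEM = 17.36 * sqrt(1 - 0.94)
SEM = 17.36 * sqrt(0.06) = 17.36 * 0.244949
SEM = 4.2523

4.2523


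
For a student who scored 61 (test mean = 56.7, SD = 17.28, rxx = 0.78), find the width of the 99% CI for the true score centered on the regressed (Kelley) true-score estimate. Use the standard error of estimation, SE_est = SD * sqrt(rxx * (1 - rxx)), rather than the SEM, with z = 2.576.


True score estimate = 0.78*61 + 0.22*56.7 = 60.054
SE_est = SD * sqrt(rxx * (1 - rxx)) = 17.28 * sqrt(0.78 * 0.22) = 17.28 * sqrt(0.1716) = 7.158176
CI = T_est +/- z * SE_est, so width = 2 * z * SE_est = 2 * 2.576 * 7.158176
Width = 36.8789

36.8789


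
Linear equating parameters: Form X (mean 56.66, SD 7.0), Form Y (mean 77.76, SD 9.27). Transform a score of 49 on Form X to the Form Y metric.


slope = SD_Y / SD_X = 9.27 / 7.0 ~ 1.3243
intercept = mean_Y - slope * mean_X = 77.76 - (9.27 / 7.0) * 56.66 ~ 2.726
Y = slope * X + intercept. To avoid rounding drift from the rounded slope/intercept, evaluate the equivalent form Y = mean_Y + SD_Y * (X - mean_X) / SD_X at full precision:
Y = 77.76 + 9.27 * (49 - 56.66) / 7.0
Y = 77.76 - 9.27 * 7.66 / 7.0
Y = 77.76 - 71.0082 / 7.0
Y = 77.76 - 10.144
Y = 67.616

67.616


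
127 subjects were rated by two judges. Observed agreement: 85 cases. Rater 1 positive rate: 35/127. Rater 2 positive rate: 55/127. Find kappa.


P_o = 85/127 = 0.669291
P_e = (35*55 + 92*72) / 16129 = 0.530039
kappa = (P_o - P_e) / (1 - P_e)
kappa = (0.669291 - 0.530039) / (1 - 0.530039)
kappa = 0.2963

0.2963


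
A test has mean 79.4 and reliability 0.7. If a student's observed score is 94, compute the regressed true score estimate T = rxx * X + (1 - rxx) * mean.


T_est = rxx * X + (1 - rxx) * mean
T_est = 0.7 * 94 + 0.3 * 79.4
T_est = 65.8 + 23.82
T_est = 89.62

89.62


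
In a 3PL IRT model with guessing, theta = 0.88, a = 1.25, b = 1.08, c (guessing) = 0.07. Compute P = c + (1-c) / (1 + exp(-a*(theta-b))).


logit = 1.25*(0.88 - 1.08) = -0.25
P* = 1/(1 + exp(--0.25)) = 0.4378
P = 0.07 + (1 - 0.07) * 0.4378
P = 0.4772

0.4772


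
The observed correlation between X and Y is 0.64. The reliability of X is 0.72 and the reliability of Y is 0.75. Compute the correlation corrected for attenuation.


r_corrected = rxy / sqrt(rxx * ryy)
= 0.64 / sqrt(0.72 * 0.75)
= 0.64 / sqrt(0.54)
= 0.64 / 0.734847
r_corrected = 0.8709

0.8709


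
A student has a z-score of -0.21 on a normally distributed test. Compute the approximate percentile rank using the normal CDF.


CDF(z) = 0.5 * (1 + erf(z/sqrt(2)))
erf(-0.1485) = -0.1663
CDF = 0.4168
Percentile rank = 0.4168 * 100 = 41.68

41.68


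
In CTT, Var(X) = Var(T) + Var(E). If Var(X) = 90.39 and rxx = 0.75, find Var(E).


var_true = rxx * var_obs = 0.75 * 90.39 = 67.7925
var_error = var_obs - var_true
var_error = 90.39 - 67.7925
var_error = 22.5975

22.5975


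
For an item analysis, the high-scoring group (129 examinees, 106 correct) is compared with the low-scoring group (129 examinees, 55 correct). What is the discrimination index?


p_upper = 106/129 = 0.8217
p_lower = 55/129 = 0.4264
D = 0.8217 - 0.4264 = 0.3953

0.3953
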